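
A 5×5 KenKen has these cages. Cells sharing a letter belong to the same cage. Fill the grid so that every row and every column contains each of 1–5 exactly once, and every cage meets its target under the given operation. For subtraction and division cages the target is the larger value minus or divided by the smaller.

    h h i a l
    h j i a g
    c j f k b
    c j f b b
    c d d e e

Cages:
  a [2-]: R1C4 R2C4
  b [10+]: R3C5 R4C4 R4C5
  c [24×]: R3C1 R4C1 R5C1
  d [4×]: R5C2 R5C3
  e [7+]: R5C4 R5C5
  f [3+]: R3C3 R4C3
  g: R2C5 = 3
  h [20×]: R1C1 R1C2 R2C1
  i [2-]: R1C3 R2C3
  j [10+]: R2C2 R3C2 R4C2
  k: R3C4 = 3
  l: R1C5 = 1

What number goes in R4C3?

Cage l is a single given cell, which forces R1C5 = 1.
Cage g is given; hence R2C5 = 3.
Cage k is given, so R3C4 = 3.
In row 1, 3 can only go at R1C3, so R1C3 = 3.
In row 5, 3 can only go at R5C1, so R5C1 = 3.
Row 4 needs a 3, and only R4C2 is open for it.
Row 2 needs a 4, and only R2C4 is open for it.
4 is placed in column 4, so R1C4 = 2.
4 is placed in column 4; hence R4C4 = 1.
2 is placed in column 4, so R5C4 = 5.
5 is placed in row 5, which forces R5C5 = 2.
Cage h has product 20, which forces R2C1 = 1.
Row 2 already has 1, which forces R2C3 = 5.
The two cells of cage f must have sum 3, so R3C3 = 1.
1 is placed in row 4; hence R4C3 = 2.
Column 3 already has 1, so R5C3 = 4.
Row 2 already has 5, so R2C2 = 2.
Cage c has product 24, which forces R3C1 = 2.
Cage j has sum 10, leaving R3C2 = 5.
Row 3 already has 5, so R3C5 = 4.
Row 4 already has 2, so R4C1 = 4.
4 is placed in column 5, which forces R4C5 = 5.
Row 5 already has 4, so R5C2 = 1.
Column 1 now contains 4, which forces R1C1 = 5.
Column 2 now contains 5, which forces R1C2 = 4.
The full grid is 5 4 3 2 1 / 1 2 5 4 3 / 2 5 1 3 4 / 4 3 2 1 5 / 3 1 4 5 2.

2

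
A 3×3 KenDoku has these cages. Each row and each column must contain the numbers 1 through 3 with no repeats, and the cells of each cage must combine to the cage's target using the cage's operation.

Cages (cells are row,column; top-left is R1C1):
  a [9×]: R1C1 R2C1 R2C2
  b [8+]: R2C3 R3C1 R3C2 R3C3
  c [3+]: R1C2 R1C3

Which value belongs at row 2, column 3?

2

The 3 cells of cage a must have product 9, so R1C1 = 3.
The 3 cells of cage a must have product 9, leaving R2C1 = 1.
The 3 cells of cage a must have product 9, which forces R2C2 = 3.
Cage b has sum 8; hence R2C3 = 2.
Column 1 now contains 1, which forces R3C1 = 2.
Row 3 already has 2; hence R3C2 = 1.
Row 3 now contains 1, leaving R3C3 = 3.
1 is placed in column 2, leaving R1C2 = 2.
Column 3 already has 2, which forces R1C3 = 1.
Filled in: 3 2 1 / 1 3 2 / 2 1 3.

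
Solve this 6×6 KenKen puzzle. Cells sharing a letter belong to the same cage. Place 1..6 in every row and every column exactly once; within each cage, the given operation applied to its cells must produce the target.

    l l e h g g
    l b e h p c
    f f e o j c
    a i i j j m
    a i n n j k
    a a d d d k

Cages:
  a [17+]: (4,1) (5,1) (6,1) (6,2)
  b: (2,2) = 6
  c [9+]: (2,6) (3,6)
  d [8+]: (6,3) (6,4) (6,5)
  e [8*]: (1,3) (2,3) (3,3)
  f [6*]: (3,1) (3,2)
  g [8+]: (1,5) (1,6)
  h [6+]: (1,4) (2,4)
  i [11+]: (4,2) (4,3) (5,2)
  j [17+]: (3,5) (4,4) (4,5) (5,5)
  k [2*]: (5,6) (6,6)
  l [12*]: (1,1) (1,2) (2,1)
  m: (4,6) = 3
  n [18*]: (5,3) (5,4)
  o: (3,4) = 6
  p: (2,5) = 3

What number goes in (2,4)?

1

B is a freebie, which forces (2,2) = 6.
Cage p is given, which forces (2,5) = 3.
O is a freebie, which forces (3,4) = 6.
Cage m is a single given cell, so (4,6) = 3.
6 is placed in column 4, so (5,4) = 3.
Row 5 already has 3; hence (5,3) = 6.
Cage j needs sum 17; hence (4,5) = 6.
Column 5 now contains 6, which forces (1,5) = 2.
Cage g needs two cells with sum 8, leaving (1,6) = 6.
Row 1 needs a 5, and only (1,4) is open for it.
Cage h's pair has sum 6, so (2,4) = 1.
Column 4 now contains 5, leaving (4,4) = 2.
2 is placed in column 4, which forces (6,4) = 4.
Row 2 already has 1, which forces (2,1) = 4.
4 is placed in row 2, which forces (2,3) = 2.
4 is placed in row 2, so (2,6) = 5.
5 is placed in column 6, so (3,6) = 4.
Cage d needs sum 8, so (6,3) = 3.
The 3 cells of cage d must have sum 8, leaving (6,5) = 1.
Row 6 already has 1, which forces (6,6) = 2.
Cage e needs product 8, leaving (1,3) = 4.
4 is placed in row 3, leaving (3,3) = 1.
4 is placed in row 3, leaving (3,5) = 5.
Column 3 already has 4, which forces (4,3) = 5.
The 4 cells of cage j must have sum 17, which forces (5,5) = 4.
Column 6 now contains 2; hence (5,6) = 1.
Row 6 already has 3, leaving (6,1) = 6.
Row 6 now contains 2, so (6,2) = 5.
5 is placed in row 4; hence (4,1) = 1.
The 3 cells of cage i must have sum 11; hence (4,2) = 4.
Row 5 now contains 1, leaving (5,1) = 5.
Column 2 now contains 5, so (5,2) = 2.
1 is placed in column 1, so (1,1) = 3.
Cage l has product 12, leaving (1,2) = 1.
Cage f needs two cells with product 6, which forces (3,1) = 2.
Column 2 now contains 2, so (3,2) = 3.
Completed grid: 3 1 4 5 2 6 / 4 6 2 1 3 5 / 2 3 1 6 5 4 / 1 4 5 2 6 3 / 5 2 6 3 4 1 / 6 5 3 4 1 2.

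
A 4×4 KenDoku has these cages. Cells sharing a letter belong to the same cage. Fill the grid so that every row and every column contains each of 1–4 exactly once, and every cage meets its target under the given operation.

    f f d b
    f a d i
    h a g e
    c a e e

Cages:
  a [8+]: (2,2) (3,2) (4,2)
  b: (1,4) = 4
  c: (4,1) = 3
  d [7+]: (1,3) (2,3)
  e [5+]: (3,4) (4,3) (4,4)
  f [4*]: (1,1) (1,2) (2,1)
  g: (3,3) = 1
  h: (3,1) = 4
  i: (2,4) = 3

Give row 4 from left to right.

3 4 2 1

Cage b is a single given cell, which forces (1,4) = 4.
I is a freebie, leaving (2,4) = 3.
H is a freebie; hence (3,1) = 4.
Cage g is a single given cell, so (3,3) = 1.
Row 3 already has 1, leaving (3,4) = 2.
Cage c is given, which forces (4,1) = 3.
Column 3 now contains 1, so (4,3) = 2.
Column 4 already has 3, leaving (4,4) = 1.
Row 1 now contains 4, so (1,1) = 1.
The 3 cells of cage f must have product 4; hence (1,2) = 2.
Row 1 now contains 4, which forces (1,3) = 3.
The 3 cells of cage f must have product 4, leaving (2,1) = 2.
The 3 cells of cage a must have sum 8, so (2,2) = 1.
Row 2 already has 3, so (2,3) = 4.
Row 3 already has 1, so (3,2) = 3.
1 is placed in row 4, leaving (4,2) = 4.
The full grid is 1 2 3 4 / 2 1 4 3 / 4 3 1 2 / 3 4 2 1.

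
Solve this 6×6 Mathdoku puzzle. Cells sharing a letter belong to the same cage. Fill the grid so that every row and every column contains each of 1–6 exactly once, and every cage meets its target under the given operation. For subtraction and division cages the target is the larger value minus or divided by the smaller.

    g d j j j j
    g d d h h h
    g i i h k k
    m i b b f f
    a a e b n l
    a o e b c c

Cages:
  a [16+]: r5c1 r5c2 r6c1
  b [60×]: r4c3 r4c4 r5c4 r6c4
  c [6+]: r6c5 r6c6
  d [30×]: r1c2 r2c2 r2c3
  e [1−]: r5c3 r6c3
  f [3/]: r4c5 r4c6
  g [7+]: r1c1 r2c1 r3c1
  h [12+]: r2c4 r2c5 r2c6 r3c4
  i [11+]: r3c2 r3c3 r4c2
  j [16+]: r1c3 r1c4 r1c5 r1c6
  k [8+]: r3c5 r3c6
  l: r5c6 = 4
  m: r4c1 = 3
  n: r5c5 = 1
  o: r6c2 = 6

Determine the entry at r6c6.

Cage m is a single given cell, so r4c1 = 3.
N is a freebie, leaving r5c5 = 1.
L is a freebie; hence r5c6 = 4.
Cage o is given, which forces r6c2 = 6.
4 is placed in row 5, which forces r5c1 = 6.
Column 2 now contains 6, so r5c2 = 5.
Row 6 already has 6, which forces r6c1 = 5.
Row 6 already has 5, so r6c5 = 4.
Cage d has product 30; hence r2c3 = 5.
Cage c needs two cells with sum 6, leaving r6c6 = 2.
The 4 cells of cage b must have product 60, which forces r4c4 = 5.
Cage f needs two cells with quotient 3, which forces r4c5 = 2.
Column 6 already has 2; hence r4c6 = 6.
Cage e's pair has difference 1; hence r5c3 = 2.
2 is placed in row 5, so r5c4 = 3.
3 is placed in column 4, which forces r6c4 = 1.
The 4 cells of cage h must have sum 12, so r2c5 = 3.
The 4 cells of cage h must have sum 12, which forces r2c6 = 1.
Column 5 already has 3, so r3c5 = 5.
Row 3 now contains 5, so r3c6 = 3.
Row 4 now contains 6, so r4c3 = 4.
Row 6 now contains 1; hence r6c3 = 3.
Cage d needs product 30, so r1c2 = 3.
Cage j needs sum 16, which forces r1c3 = 1.
Cage j has sum 16, so r1c4 = 4.
5 is placed in column 5; hence r1c5 = 6.
3 is placed in column 6, so r1c6 = 5.
Row 2 now contains 3, leaving r2c2 = 2.
Row 2 already has 2; hence r2c4 = 6.
The 3 cells of cage i must have sum 11, so r3c2 = 4.
4 is placed in column 3, so r3c3 = 6.
Column 4 now contains 6, which forces r3c4 = 2.
Row 4 already has 4; hence r4c2 = 1.
Row 1 already has 4, so r1c1 = 2.
Row 2 already has 2; hence r2c1 = 4.
Row 3 already has 2, leaving r3c1 = 1.
Filled in: 2 3 1 4 6 5 / 4 2 5 6 3 1 / 1 4 6 2 5 3 / 3 1 4 5 2 6 / 6 5 2 3 1 4 / 5 6 3 1 4 2.

2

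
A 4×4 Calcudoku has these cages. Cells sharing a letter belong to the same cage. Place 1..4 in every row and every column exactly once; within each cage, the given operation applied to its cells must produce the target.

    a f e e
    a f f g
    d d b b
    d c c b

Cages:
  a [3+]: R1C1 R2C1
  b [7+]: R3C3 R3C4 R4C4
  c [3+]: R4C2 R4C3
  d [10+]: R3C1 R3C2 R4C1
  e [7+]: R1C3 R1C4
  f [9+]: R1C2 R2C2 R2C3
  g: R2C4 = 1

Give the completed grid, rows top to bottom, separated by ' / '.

1 2 4 3 / 2 4 3 1 / 4 3 1 2 / 3 1 2 4

G is a freebie, which forces R2C4 = 1.
Cage a needs two cells with sum 3, so R1C1 = 1.
Row 2 already has 1, which forces R2C1 = 2.
Column 1 already has 2, so R3C1 = 4.
Row 3 already has 4, so R3C2 = 3.
3 is placed in row 3, which forces R3C4 = 2.
Column 1 now contains 4, which forces R4C1 = 3.
Column 4 now contains 2, which forces R4C4 = 4.
Cage f needs sum 9, leaving R1C2 = 2.
The two cells of cage e must have sum 7; hence R1C3 = 4.
Column 4 now contains 4; hence R1C4 = 3.
3 is placed in column 2; hence R2C2 = 4.
Cage f needs sum 9, which forces R2C3 = 3.
Row 3 already has 2, leaving R3C3 = 1.
Column 2 now contains 2, leaving R4C2 = 1.
Column 3 already has 1, so R4C3 = 2.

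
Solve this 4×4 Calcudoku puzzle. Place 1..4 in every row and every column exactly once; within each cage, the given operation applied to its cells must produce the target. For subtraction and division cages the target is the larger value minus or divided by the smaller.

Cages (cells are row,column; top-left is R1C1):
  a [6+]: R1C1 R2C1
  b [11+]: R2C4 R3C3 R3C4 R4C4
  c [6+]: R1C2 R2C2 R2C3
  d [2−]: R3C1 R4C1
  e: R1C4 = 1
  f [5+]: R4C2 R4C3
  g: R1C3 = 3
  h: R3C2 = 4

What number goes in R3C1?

1

G is a freebie, which forces R1C3 = 3.
Cage e is a single given cell, leaving R1C4 = 1.
H is a freebie, which forces R3C2 = 4.
4 is placed in row 3, leaving R3C3 = 2.
2 is placed in row 3; hence R3C4 = 3.
Row 1 already has 1, which forces R1C2 = 2.
Cage c needs sum 6, leaving R2C2 = 3.
Column 3 now contains 2, so R2C3 = 1.
Row 3 now contains 3, which forces R3C1 = 1.
Cage d needs two cells with difference 2, which forces R4C1 = 3.
Cage f needs two cells with sum 5, so R4C2 = 1.
Cage f needs two cells with sum 5; hence R4C3 = 4.
Row 4 now contains 4, leaving R4C4 = 2.
Row 1 now contains 2; hence R1C1 = 4.
Cage a needs two cells with sum 6, so R2C1 = 2.
Column 4 already has 2, which forces R2C4 = 4.
The full grid is 4 2 3 1 / 2 3 1 4 / 1 4 2 3 / 3 1 4 2.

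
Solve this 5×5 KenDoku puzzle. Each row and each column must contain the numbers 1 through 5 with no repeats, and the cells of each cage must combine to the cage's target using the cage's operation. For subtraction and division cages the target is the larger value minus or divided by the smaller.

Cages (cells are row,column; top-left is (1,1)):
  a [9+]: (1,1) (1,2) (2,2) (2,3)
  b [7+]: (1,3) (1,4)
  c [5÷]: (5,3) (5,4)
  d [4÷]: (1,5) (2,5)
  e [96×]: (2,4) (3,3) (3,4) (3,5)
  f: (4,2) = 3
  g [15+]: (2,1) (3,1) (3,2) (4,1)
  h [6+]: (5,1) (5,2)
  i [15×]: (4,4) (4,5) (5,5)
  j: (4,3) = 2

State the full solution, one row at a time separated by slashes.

The 4 cells of cage e must have product 96, leaving (2,4) = 4.
Row 2 now contains 4; hence (2,5) = 1.
Cage f is a single given cell, leaving (4,2) = 3.
Cage j is a single given cell, leaving (4,3) = 2.
Row 4 already has 3; hence (4,5) = 5.
Column 5 now contains 5, which forces (5,5) = 3.
The 4 cells of cage a must have sum 9, so (1,1) = 3.
The 4 cells of cage a must have sum 9, which forces (1,2) = 1.
Row 1 already has 3, which forces (1,4) = 2.
Column 5 already has 1, so (1,5) = 4.
Cage a needs sum 9, leaving (2,2) = 2.
Cage a has sum 9, leaving (2,3) = 3.
3 is placed in column 3; hence (3,3) = 4.
Column 4 now contains 2; hence (3,4) = 3.
4 is placed in column 5, which forces (3,5) = 2.
Row 4 now contains 5, leaving (4,4) = 1.
Column 4 now contains 1; hence (5,4) = 5.
4 is placed in row 1, leaving (1,3) = 5.
2 is placed in row 2; hence (2,1) = 5.
Cage g has sum 15, which forces (3,1) = 1.
Row 3 already has 4; hence (3,2) = 5.
Row 4 now contains 1, so (4,1) = 4.
Cage h needs two cells with sum 6, which forces (5,1) = 2.
5 is placed in row 5; hence (5,2) = 4.
5 is placed in row 5; hence (5,3) = 1.

3 1 5 2 4 / 5 2 3 4 1 / 1 5 4 3 2 / 4 3 2 1 5 / 2 4 1 5 3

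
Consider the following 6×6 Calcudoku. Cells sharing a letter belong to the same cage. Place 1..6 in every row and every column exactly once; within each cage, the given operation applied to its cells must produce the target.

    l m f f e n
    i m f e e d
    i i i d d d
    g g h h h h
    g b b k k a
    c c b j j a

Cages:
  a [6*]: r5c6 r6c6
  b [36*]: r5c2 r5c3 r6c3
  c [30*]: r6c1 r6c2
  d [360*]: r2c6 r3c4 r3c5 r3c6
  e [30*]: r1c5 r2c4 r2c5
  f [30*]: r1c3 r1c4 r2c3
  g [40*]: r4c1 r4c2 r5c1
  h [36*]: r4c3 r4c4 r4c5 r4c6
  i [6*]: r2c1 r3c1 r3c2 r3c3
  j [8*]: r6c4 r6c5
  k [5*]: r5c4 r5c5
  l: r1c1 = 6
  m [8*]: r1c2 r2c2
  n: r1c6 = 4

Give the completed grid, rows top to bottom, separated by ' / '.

Cage l is given, which forces r1c1 = 6.
Cage n is given, so r1c6 = 4.
The 4 cells of cage i must have product 6; hence r2c1 = 1.
6 is placed in column 1, so r6c1 = 5.
Row 6 already has 5, which forces r6c2 = 6.
Row 1 already has 4, which forces r1c2 = 2.
The two cells of cage m must have product 8, so r2c2 = 4.
The 3 cells of cage g must have product 40, so r4c2 = 5.
Column 2 already has 2, which forces r5c2 = 3.
Column 2 now contains 3, so r3c2 = 1.
The only place for 4 in row 4 is r4c1.
4 is placed in column 1; hence r5c1 = 2.
2 is placed in row 5, which forces r5c6 = 6.
2 is placed in column 1, which forces r3c1 = 3.
The 4 cells of cage i must have product 6, so r3c3 = 2.
Row 3 already has 3; hence r3c6 = 5.
6 is placed in row 5; hence r5c3 = 4.
Cage b has product 36, which forces r6c3 = 3.
The two cells of cage a must have product 6, so r6c6 = 1.
Column 3 already has 2; hence r2c3 = 6.
Column 6 already has 5, leaving r2c6 = 3.
Column 3 now contains 6, leaving r4c3 = 1.
Column 6 now contains 3, which forces r4c6 = 2.
Column 3 already has 1, so r1c3 = 5.
The 3 cells of cage f must have product 30, leaving r1c4 = 1.
The 3 cells of cage e must have product 30, which forces r1c5 = 3.
3 is placed in column 5; hence r4c5 = 6.
1 is placed in column 4; hence r5c4 = 5.
5 is placed in row 5; hence r5c5 = 1.
Column 4 now contains 5, so r2c4 = 2.
Cage e needs product 30; hence r2c5 = 5.
Cage d needs product 360, so r3c4 = 6.
6 is placed in column 5, so r3c5 = 4.
Row 4 already has 6, so r4c4 = 3.
2 is placed in column 4, so r6c4 = 4.
4 is placed in column 5, so r6c5 = 2.

6 2 5 1 3 4 / 1 4 6 2 5 3 / 3 1 2 6 4 5 / 4 5 1 3 6 2 / 2 3 4 5 1 6 / 5 6 3 4 2 1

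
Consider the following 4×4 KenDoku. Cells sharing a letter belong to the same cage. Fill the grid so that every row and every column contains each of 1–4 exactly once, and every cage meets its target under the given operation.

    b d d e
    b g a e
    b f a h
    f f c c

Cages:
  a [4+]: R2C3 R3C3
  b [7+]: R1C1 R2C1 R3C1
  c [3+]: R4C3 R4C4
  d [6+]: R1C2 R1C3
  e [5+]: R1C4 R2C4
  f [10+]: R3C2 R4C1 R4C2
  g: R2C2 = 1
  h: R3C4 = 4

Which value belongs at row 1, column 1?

1

Cage g is given, leaving R2C2 = 1.
Row 2 already has 1, so R2C3 = 3.
Column 3 already has 3; hence R3C3 = 1.
H is a freebie; hence R3C4 = 4.
1 is placed in column 3, leaving R4C3 = 2.
Row 4 already has 2, leaving R4C4 = 1.
The 3 cells of cage b must have sum 7; hence R1C1 = 1.
Cage d's pair has sum 6; hence R1C2 = 2.
2 is placed in column 3, leaving R1C3 = 4.
Cage e needs two cells with sum 5, leaving R1C4 = 3.
The 3 cells of cage b must have sum 7, which forces R2C1 = 4.
Column 4 now contains 4, leaving R2C4 = 2.
Row 3 now contains 4, leaving R3C1 = 2.
Row 3 now contains 4; hence R3C2 = 3.
The 3 cells of cage f must have sum 10, leaving R4C1 = 3.
Row 4 already has 2, which forces R4C2 = 4.
Filled in: 1 2 4 3 / 4 1 3 2 / 2 3 1 4 / 3 4 2 1.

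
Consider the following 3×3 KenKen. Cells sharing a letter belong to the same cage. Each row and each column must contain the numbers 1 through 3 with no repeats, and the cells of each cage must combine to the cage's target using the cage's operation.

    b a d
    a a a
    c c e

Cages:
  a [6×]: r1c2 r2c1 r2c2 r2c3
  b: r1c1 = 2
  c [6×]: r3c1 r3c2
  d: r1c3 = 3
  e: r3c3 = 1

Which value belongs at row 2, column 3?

2

Cage b is given, leaving r1c1 = 2.
Cage a has product 6, which forces r1c2 = 1.
Cage d is a single given cell, so r1c3 = 3.
Column 1 already has 2, which forces r3c1 = 3.
Row 3 already has 3, leaving r3c2 = 2.
Cage e is a single given cell, leaving r3c3 = 1.
Column 1 now contains 3, so r2c1 = 1.
Column 2 now contains 2, so r2c2 = 3.
1 is placed in column 3, which forces r2c3 = 2.
The full grid is 2 1 3 / 1 3 2 / 3 2 1.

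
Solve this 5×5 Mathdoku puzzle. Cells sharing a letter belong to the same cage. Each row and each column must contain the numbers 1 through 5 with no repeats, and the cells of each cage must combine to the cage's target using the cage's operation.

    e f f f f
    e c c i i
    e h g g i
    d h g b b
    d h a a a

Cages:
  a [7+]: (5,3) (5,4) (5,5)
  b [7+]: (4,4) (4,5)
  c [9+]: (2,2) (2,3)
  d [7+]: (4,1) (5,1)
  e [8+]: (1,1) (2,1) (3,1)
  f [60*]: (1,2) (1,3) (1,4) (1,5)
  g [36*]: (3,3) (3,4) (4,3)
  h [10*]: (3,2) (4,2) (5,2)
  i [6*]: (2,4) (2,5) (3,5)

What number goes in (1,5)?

Cage g has product 36; hence (3,3) = 4.
The 3 cells of cage g must have product 36, leaving (3,4) = 3.
Cage g has product 36, which forces (4,3) = 3.
The two cells of cage c must have sum 9; hence (2,2) = 4.
Column 3 already has 4, leaving (2,3) = 5.
The 3 cells of cage i must have product 6, so (2,5) = 3.
The 4 cells of cage f must have product 60, which forces (1,2) = 3.
5 is placed in column 3, leaving (1,3) = 1.
1 is placed in column 3, so (5,3) = 2.
The only place for 2 in row 1 is (1,1).
Column 1 already has 2, which forces (2,1) = 1.
Row 2 now contains 1, leaving (2,4) = 2.
Cage e has sum 8, leaving (3,1) = 5.
Column 1 already has 2, which forces (4,1) = 4.
Column 4 now contains 2, so (4,4) = 5.
5 is placed in row 4, leaving (4,5) = 2.
Cage d needs two cells with sum 7, leaving (5,1) = 3.
Column 4 now contains 5, which forces (1,4) = 4.
Cage f needs product 60, so (1,5) = 5.
The 3 cells of cage h must have product 10, which forces (3,2) = 2.
Column 5 now contains 2, which forces (3,5) = 1.
2 is placed in row 4, leaving (4,2) = 1.
Cage h has product 10, which forces (5,2) = 5.
Column 4 now contains 4, so (5,4) = 1.
Column 5 now contains 1; hence (5,5) = 4.
Filled in: 2 3 1 4 5 / 1 4 5 2 3 / 5 2 4 3 1 / 4 1 3 5 2 / 3 5 2 1 4.

5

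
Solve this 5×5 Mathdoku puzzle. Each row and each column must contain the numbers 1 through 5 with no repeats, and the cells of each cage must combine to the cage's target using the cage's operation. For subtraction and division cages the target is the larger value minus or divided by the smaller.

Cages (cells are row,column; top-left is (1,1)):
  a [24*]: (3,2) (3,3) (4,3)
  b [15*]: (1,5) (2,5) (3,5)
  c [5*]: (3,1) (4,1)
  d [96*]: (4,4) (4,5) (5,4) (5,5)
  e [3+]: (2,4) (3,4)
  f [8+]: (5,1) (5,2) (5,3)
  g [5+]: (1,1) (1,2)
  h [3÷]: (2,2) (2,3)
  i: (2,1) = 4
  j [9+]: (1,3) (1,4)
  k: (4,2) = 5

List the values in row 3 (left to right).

5 4 2 1 3

Cage i is a single given cell, leaving (2,1) = 4.
Cage k is a single given cell, so (4,2) = 5.
The two cells of cage c must have product 5; hence (3,1) = 5.
5 is placed in row 4, so (4,1) = 1.
In row 1, 1 can only go at (1,5), so (1,5) = 1.
Cage b has product 15, leaving (2,5) = 5.
1 is placed in column 5; hence (3,5) = 3.
The 3 cells of cage a must have product 24, so (4,3) = 3.
Row 4 now contains 3, so (4,4) = 4.
Row 4 already has 4, so (4,5) = 2.
4 is placed in column 4; hence (5,4) = 3.
2 is placed in column 5, leaving (5,5) = 4.
The two cells of cage j must have sum 9, so (1,3) = 4.
4 is placed in column 4, so (1,4) = 5.
Cage h needs two cells with quotient 3; hence (2,2) = 3.
Column 3 already has 3, which forces (2,3) = 1.
Row 2 now contains 1, so (2,4) = 2.
Column 3 already has 4, so (3,3) = 2.
2 is placed in column 4, which forces (3,4) = 1.
Row 5 now contains 3; hence (5,1) = 2.
4 is placed in row 5; hence (5,2) = 1.
Cage f needs sum 8, which forces (5,3) = 5.
Column 1 now contains 2; hence (1,1) = 3.
3 is placed in column 2, which forces (1,2) = 2.
Row 3 already has 2, which forces (3,2) = 4.
Filled in: 3 2 4 5 1 / 4 3 1 2 5 / 5 4 2 1 3 / 1 5 3 4 2 / 2 1 5 3 4.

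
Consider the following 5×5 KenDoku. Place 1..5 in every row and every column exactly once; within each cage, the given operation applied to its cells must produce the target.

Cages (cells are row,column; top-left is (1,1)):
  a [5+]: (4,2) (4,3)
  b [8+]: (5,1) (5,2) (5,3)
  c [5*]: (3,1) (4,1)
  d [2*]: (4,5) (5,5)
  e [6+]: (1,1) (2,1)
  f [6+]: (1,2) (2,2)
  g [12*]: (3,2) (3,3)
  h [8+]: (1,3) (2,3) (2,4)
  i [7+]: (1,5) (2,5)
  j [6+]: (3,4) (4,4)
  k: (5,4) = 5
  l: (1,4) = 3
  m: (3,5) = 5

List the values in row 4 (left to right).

5 2 3 4 1

Cage l is given, which forces (1,4) = 3.
Cage m is a single given cell, which forces (3,5) = 5.
K is a freebie, which forces (5,4) = 5.
Cage i needs two cells with sum 7; hence (1,5) = 4.
Cage i's pair has sum 7, leaving (2,5) = 3.
5 is placed in row 3, so (3,1) = 1.
Cage c needs two cells with product 5, leaving (4,1) = 5.
5 is placed in column 1, so (1,1) = 2.
Cage e's pair has sum 6, so (2,1) = 4.
Column 1 already has 4, which forces (5,1) = 3.
In row 3, 2 can only go at (3,4), so (3,4) = 2.
Cage h needs sum 8, so (1,3) = 5.
The 3 cells of cage h must have sum 8, leaving (2,3) = 2.
2 is placed in column 4, so (2,4) = 1.
2 is placed in column 4; hence (4,4) = 4.
5 is placed in row 1, leaving (1,2) = 1.
1 is placed in row 2, so (2,2) = 5.
Cage a's pair has sum 5, which forces (4,2) = 2.
Cage a's pair has sum 5; hence (4,3) = 3.
Row 4 now contains 2, leaving (4,5) = 1.
Column 2 now contains 1, so (5,2) = 4.
4 is placed in row 5; hence (5,3) = 1.
1 is placed in column 5, leaving (5,5) = 2.
4 is placed in column 2; hence (3,2) = 3.
Column 3 now contains 3; hence (3,3) = 4.
Filled in: 2 1 5 3 4 / 4 5 2 1 3 / 1 3 4 2 5 / 5 2 3 4 1 / 3 4 1 5 2.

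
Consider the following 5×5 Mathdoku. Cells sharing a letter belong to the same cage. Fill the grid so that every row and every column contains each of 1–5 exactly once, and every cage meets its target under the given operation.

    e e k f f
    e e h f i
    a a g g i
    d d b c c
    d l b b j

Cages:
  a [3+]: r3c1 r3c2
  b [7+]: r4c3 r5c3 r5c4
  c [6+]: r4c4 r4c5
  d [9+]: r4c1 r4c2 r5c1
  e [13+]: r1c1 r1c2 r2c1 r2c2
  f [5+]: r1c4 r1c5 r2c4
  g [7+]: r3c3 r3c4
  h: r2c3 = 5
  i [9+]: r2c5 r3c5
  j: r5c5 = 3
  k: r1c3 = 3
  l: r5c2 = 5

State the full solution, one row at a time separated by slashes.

Cage k is given, so r1c3 = 3.
Row 1 now contains 3, so r1c4 = 1.
Row 1 now contains 1, leaving r1c5 = 2.
H is a freebie, so r2c3 = 5.
1 is placed in column 4, leaving r2c4 = 2.
5 is placed in row 2, leaving r2c5 = 4.
4 is placed in column 5; hence r3c5 = 5.
5 is placed in column 5; hence r4c5 = 1.
L is a freebie, so r5c2 = 5.
J is a freebie, so r5c5 = 3.
Cage e needs sum 13; hence r1c1 = 5.
5 is placed in column 2; hence r1c2 = 4.
The two cells of cage g must have sum 7, which forces r3c3 = 4.
Cage g's pair has sum 7; hence r3c4 = 3.
Cage b needs sum 7, leaving r4c3 = 2.
The two cells of cage c must have sum 6; hence r4c4 = 5.
The 3 cells of cage b must have sum 7, which forces r5c3 = 1.
3 is placed in row 5, which forces r5c4 = 4.
The 3 cells of cage d must have sum 9, which forces r4c1 = 4.
2 is placed in row 4, which forces r4c2 = 3.
4 is placed in row 5, which forces r5c1 = 2.
Cage e needs sum 13, which forces r2c1 = 3.
Column 2 now contains 3, so r2c2 = 1.
Column 1 now contains 2, leaving r3c1 = 1.
The two cells of cage a must have sum 3, so r3c2 = 2.

5 4 3 1 2 / 3 1 5 2 4 / 1 2 4 3 5 / 4 3 2 5 1 / 2 5 1 4 3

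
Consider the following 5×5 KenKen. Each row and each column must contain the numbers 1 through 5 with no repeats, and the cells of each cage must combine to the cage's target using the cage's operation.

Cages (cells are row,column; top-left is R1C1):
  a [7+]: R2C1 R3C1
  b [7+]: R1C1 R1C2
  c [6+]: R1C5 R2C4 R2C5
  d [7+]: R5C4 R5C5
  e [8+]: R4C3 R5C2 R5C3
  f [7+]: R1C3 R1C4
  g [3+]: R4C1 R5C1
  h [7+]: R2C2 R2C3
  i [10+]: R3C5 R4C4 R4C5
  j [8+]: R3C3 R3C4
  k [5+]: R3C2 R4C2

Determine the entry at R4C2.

Row 1 needs a 1, and only R1C5 is open for it.
Row 2 needs a 1, and only R2C4 is open for it.
Cage c has sum 6, which forces R2C5 = 4.
Row 2 needs a 3, and only R2C1 is open for it.
The two cells of cage a must have sum 7, leaving R3C1 = 4.
The only place for 1 in row 3 is R3C2.
The two cells of cage k must have sum 5, which forces R4C2 = 4.
In row 3, 2 can only go at R3C5, so R3C5 = 2.
Column 1 needs a 5, and only R1C1 is open for it.
Row 1 already has 5, so R1C2 = 2.
Column 2 already has 2; hence R2C2 = 5.
5 is placed in row 2, which forces R2C3 = 2.
5 is placed in column 2, leaving R5C2 = 3.
3 is placed in row 5; hence R5C5 = 5.
The 3 cells of cage e must have sum 8, so R4C3 = 1.
Cage i has sum 10, which forces R4C4 = 5.
5 is placed in column 5, which forces R4C5 = 3.
Cage e has sum 8; hence R5C3 = 4.
Cage d needs two cells with sum 7, leaving R5C4 = 2.
Column 3 now contains 4, so R1C3 = 3.
Cage f's pair has sum 7; hence R1C4 = 4.
Cage j needs two cells with sum 8, so R3C3 = 5.
5 is placed in column 4, leaving R3C4 = 3.
Row 4 already has 1, leaving R4C1 = 2.
Row 5 already has 2, leaving R5C1 = 1.
Filled in: 5 2 3 4 1 / 3 5 2 1 4 / 4 1 5 3 2 / 2 4 1 5 3 / 1 3 4 2 5.

4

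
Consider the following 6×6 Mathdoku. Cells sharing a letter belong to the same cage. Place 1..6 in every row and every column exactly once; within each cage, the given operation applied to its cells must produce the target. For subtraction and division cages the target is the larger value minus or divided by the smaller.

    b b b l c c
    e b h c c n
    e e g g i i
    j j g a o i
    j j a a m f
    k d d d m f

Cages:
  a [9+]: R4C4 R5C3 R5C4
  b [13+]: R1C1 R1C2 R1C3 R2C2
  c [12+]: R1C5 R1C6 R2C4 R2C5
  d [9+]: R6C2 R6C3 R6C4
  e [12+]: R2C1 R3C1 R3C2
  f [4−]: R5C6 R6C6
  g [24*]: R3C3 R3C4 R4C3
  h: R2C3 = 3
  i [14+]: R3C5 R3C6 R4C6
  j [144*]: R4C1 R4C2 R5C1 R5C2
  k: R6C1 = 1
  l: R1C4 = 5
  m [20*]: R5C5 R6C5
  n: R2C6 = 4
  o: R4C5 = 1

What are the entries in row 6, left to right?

L is a freebie, leaving R1C4 = 5.
H is a freebie; hence R2C3 = 3.
Cage n is given, leaving R2C6 = 4.
O is a freebie, so R4C5 = 1.
K is a freebie, so R6C1 = 1.
In row 4, 5 can only go at R4C6, so R4C6 = 5.
In row 6, 5 can only go at R6C5, so R6C5 = 5.
5 is placed in column 5, which forces R5C5 = 4.
The only place for 5 in row 5 is R5C3.
Cage a needs sum 9, which forces R4C4 = 3.
Cage a has sum 9, which forces R5C4 = 1.
Cage c needs sum 12, leaving R1C5 = 3.
The 4 cells of cage c must have sum 12, so R1C6 = 1.
Column 5 already has 3, so R3C5 = 6.
6 is placed in row 3, so R3C6 = 3.
Cage d needs sum 9; hence R6C2 = 3.
Cage b has sum 13, which forces R2C2 = 1.
Cage c needs sum 12, which forces R2C4 = 6.
6 is placed in column 5, so R2C5 = 2.
6 is placed in row 3, leaving R3C3 = 1.
The 3 cells of cage g must have product 24; hence R3C4 = 4.
The 3 cells of cage g must have product 24; hence R4C3 = 6.
Column 4 now contains 4, so R6C4 = 2.
Row 6 already has 2, leaving R6C6 = 6.
6 is placed in row 2; hence R2C1 = 5.
Cage e needs sum 12; hence R3C1 = 2.
Cage e has sum 12, which forces R3C2 = 5.
Column 1 already has 2, leaving R4C1 = 4.
Row 4 now contains 4; hence R4C2 = 2.
Cage j has product 144, leaving R5C1 = 3.
Cage j has product 144; hence R5C2 = 6.
Column 6 already has 6, leaving R5C6 = 2.
Row 6 already has 2, so R6C3 = 4.
4 is placed in column 1, which forces R1C1 = 6.
Column 2 now contains 6, which forces R1C2 = 4.
Column 3 already has 4; hence R1C3 = 2.
Filled in: 6 4 2 5 3 1 / 5 1 3 6 2 4 / 2 5 1 4 6 3 / 4 2 6 3 1 5 / 3 6 5 1 4 2 / 1 3 4 2 5 6.

1 3 4 2 5 6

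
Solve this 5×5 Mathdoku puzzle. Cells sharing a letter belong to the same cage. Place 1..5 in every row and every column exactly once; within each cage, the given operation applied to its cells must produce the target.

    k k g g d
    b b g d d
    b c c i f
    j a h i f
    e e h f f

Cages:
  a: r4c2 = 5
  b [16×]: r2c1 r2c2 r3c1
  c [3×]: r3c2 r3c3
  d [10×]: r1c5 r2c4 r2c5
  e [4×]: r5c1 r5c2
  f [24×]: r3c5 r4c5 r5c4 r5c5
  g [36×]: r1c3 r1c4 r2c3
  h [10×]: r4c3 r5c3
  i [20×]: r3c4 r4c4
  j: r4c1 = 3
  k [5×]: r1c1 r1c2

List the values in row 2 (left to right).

The 3 cells of cage g must have product 36, leaving r1c3 = 4.
The 3 cells of cage g must have product 36, leaving r1c4 = 3.
Cage g needs product 36, leaving r2c3 = 3.
Column 3 already has 3, leaving r3c3 = 1.
J is a freebie, leaving r4c1 = 3.
A is a freebie, which forces r4c2 = 5.
Row 4 now contains 5, so r4c3 = 2.
Row 4 now contains 5, which forces r4c4 = 4.
Row 4 now contains 4, leaving r4c5 = 1.
2 is placed in column 3, so r5c3 = 5.
The two cells of cage k must have product 5, which forces r1c1 = 5.
Column 2 now contains 5, so r1c2 = 1.
Row 1 now contains 5, which forces r1c5 = 2.
Cage d needs product 10; hence r2c4 = 1.
2 is placed in column 5, so r2c5 = 5.
Row 3 now contains 1, which forces r3c2 = 3.
Column 4 now contains 4, leaving r3c4 = 5.
Row 3 now contains 3, which forces r3c5 = 4.
1 is placed in column 2, so r5c2 = 4.
The 4 cells of cage f must have product 24; hence r5c4 = 2.
4 is placed in column 5, so r5c5 = 3.
Row 2 now contains 1, which forces r2c1 = 4.
Column 2 now contains 4, which forces r2c2 = 2.
4 is placed in row 3, leaving r3c1 = 2.
4 is placed in row 5, so r5c1 = 1.
Filled in: 5 1 4 3 2 / 4 2 3 1 5 / 2 3 1 5 4 / 3 5 2 4 1 / 1 4 5 2 3.

4 2 3 1 5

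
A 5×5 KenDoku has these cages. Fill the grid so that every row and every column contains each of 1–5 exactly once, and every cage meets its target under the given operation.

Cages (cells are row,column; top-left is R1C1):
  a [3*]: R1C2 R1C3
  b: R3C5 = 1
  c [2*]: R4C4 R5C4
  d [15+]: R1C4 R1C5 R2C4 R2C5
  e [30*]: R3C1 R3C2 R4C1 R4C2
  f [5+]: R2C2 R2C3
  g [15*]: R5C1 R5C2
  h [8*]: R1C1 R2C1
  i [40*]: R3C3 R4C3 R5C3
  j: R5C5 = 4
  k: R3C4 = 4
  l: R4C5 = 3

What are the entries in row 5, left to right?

Cage k is given; hence R3C4 = 4.
B is a freebie, which forces R3C5 = 1.
Cage l is a single given cell, so R4C5 = 3.
Cage j is given; hence R5C5 = 4.
The 3 cells of cage i must have product 40, which forces R4C3 = 4.
The only place for 4 in row 1 is R1C1.
4 is placed in column 1, which forces R2C1 = 2.
2 is placed in row 2, leaving R2C5 = 5.
The 4 cells of cage d must have sum 15, leaving R1C4 = 5.
5 is placed in column 5; hence R1C5 = 2.
The two cells of cage f must have sum 5, which forces R2C2 = 4.
The two cells of cage f must have sum 5, so R2C3 = 1.
5 is placed in row 2, so R2C4 = 3.
Cage a needs two cells with product 3; hence R1C2 = 1.
Column 3 now contains 1; hence R1C3 = 3.
Cage e needs product 30; hence R4C1 = 1.
1 is placed in row 4, so R4C4 = 2.
Column 4 already has 2, which forces R5C4 = 1.
Cage e has product 30, leaving R3C1 = 3.
Cage e needs product 30, which forces R3C2 = 2.
Row 3 now contains 2, so R3C3 = 5.
Row 4 already has 2, so R4C2 = 5.
Column 1 already has 3; hence R5C1 = 5.
Column 2 already has 5; hence R5C2 = 3.
Column 3 already has 5; hence R5C3 = 2.
Filled in: 4 1 3 5 2 / 2 4 1 3 5 / 3 2 5 4 1 / 1 5 4 2 3 / 5 3 2 1 4.

5 3 2 1 4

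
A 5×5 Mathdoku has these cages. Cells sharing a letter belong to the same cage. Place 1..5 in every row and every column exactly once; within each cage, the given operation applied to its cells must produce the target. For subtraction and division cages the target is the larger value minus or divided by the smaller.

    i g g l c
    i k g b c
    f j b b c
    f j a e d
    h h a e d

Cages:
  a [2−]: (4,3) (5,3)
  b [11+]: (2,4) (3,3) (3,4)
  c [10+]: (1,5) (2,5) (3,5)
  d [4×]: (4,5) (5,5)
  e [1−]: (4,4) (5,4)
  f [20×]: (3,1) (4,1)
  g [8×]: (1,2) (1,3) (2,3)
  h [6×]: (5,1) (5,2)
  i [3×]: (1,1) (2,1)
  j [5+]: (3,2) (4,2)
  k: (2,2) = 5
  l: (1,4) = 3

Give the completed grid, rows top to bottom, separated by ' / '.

1 2 4 3 5 / 3 5 1 4 2 / 4 1 2 5 3 / 5 4 3 2 1 / 2 3 5 1 4

Cage l is given, leaving (1,4) = 3.
Cage k is given, so (2,2) = 5.
Row 1 already has 3; hence (1,1) = 1.
Cage i needs two cells with product 3; hence (2,1) = 3.
3 is placed in column 1, leaving (5,1) = 2.
2 is placed in row 5, so (5,2) = 3.
Cage g needs product 8, which forces (2,3) = 1.
Cage c needs sum 10; hence (1,5) = 5.
The only place for 3 in row 3 is (3,5).
Cage c needs sum 10, leaving (2,5) = 2.
Row 2 already has 2, so (2,4) = 4.
Cage e needs two cells with difference 1, so (4,4) = 2.
The two cells of cage e must have difference 1, which forces (5,4) = 1.
Row 5 already has 1; hence (5,5) = 4.
The 3 cells of cage b must have sum 11, so (3,3) = 2.
2 is placed in column 4, which forces (3,4) = 5.
Row 4 already has 2, leaving (4,3) = 3.
Column 5 already has 4, which forces (4,5) = 1.
Row 5 now contains 4, so (5,3) = 5.
Cage g has product 8, so (1,2) = 2.
Column 3 now contains 2; hence (1,3) = 4.
Row 3 already has 5; hence (3,1) = 4.
Cage j needs two cells with sum 5, so (3,2) = 1.
Cage f needs two cells with product 20, so (4,1) = 5.
Row 4 already has 1, so (4,2) = 4.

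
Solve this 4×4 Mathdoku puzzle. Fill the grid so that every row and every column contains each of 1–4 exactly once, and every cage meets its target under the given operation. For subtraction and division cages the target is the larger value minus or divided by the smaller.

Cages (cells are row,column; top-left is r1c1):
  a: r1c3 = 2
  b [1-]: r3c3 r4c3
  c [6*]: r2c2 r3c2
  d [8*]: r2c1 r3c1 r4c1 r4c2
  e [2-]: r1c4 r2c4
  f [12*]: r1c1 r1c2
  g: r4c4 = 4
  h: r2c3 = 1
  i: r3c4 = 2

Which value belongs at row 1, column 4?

1

Cage a is a single given cell; hence r1c3 = 2.
Cage h is a single given cell, leaving r2c3 = 1.
I is a freebie; hence r3c4 = 2.
Cage d needs product 8, which forces r4c2 = 1.
G is a freebie, leaving r4c4 = 4.
Cage e's pair has difference 2, which forces r1c4 = 1.
Cage d has product 8, leaving r2c1 = 4.
The two cells of cage c must have product 6, so r2c2 = 2.
Column 4 now contains 4, leaving r2c4 = 3.
Cage d needs product 8, leaving r3c1 = 1.
Row 3 now contains 2, so r3c2 = 3.
The two cells of cage b must have difference 1; hence r3c3 = 4.
Row 4 now contains 4, leaving r4c1 = 2.
Row 4 now contains 4, so r4c3 = 3.
4 is placed in column 1, which forces r1c1 = 3.
3 is placed in column 2, so r1c2 = 4.
The full grid is 3 4 2 1 / 4 2 1 3 / 1 3 4 2 / 2 1 3 4.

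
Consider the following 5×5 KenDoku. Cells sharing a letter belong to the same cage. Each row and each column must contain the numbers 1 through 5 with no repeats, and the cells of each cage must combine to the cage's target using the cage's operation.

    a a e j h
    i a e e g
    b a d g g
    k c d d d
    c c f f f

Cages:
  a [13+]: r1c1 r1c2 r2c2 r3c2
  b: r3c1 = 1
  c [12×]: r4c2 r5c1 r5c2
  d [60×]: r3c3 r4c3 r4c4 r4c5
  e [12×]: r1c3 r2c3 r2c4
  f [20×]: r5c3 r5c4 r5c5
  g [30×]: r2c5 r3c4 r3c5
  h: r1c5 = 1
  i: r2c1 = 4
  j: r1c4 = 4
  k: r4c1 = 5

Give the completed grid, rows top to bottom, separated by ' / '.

Cage j is a single given cell, leaving r1c4 = 4.
Cage h is a single given cell, so r1c5 = 1.
I is a freebie, leaving r2c1 = 4.
Cage b is a single given cell, so r3c1 = 1.
Cage k is a single given cell, leaving r4c1 = 5.
Cage e needs product 12, which forces r1c3 = 2.
Cage e has product 12, which forces r2c3 = 3.
Cage e needs product 12, which forces r2c4 = 2.
Row 2 now contains 2; hence r2c5 = 5.
Cage d needs product 60, so r3c3 = 5.
Row 3 already has 5, leaving r3c4 = 3.
Row 3 already has 3; hence r3c5 = 2.
3 is placed in column 4, which forces r4c4 = 1.
Column 4 now contains 1, so r5c4 = 5.
5 is placed in column 5, so r5c5 = 4.
Row 1 now contains 2, so r1c1 = 3.
Row 1 now contains 2, so r1c2 = 5.
Row 2 already has 5, so r2c2 = 1.
Row 3 already has 2, so r3c2 = 4.
Column 2 already has 4; hence r4c2 = 2.
Row 4 already has 1, so r4c3 = 4.
Column 5 already has 4, which forces r4c5 = 3.
3 is placed in column 1, so r5c1 = 2.
1 is placed in column 2, which forces r5c2 = 3.
Row 5 now contains 4; hence r5c3 = 1.

3 5 2 4 1 / 4 1 3 2 5 / 1 4 5 3 2 / 5 2 4 1 3 / 2 3 1 5 4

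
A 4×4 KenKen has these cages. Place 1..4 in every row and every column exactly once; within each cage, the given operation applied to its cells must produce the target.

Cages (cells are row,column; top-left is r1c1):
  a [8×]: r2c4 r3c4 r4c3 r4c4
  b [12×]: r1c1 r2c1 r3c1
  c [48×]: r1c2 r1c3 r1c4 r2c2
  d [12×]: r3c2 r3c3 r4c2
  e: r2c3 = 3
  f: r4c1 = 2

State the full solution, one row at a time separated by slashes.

Cage e is a single given cell, which forces r2c3 = 3.
Cage f is a single given cell; hence r4c1 = 2.
Cage a has product 8; hence r4c3 = 1.
Row 4 now contains 2, so r4c4 = 4.
The 3 cells of cage d must have product 12, leaving r3c2 = 1.
Cage d needs product 12, which forces r3c3 = 4.
Row 3 already has 1, so r3c4 = 2.
4 is placed in row 4, so r4c2 = 3.
Column 2 now contains 3, which forces r1c2 = 4.
4 is placed in column 3, so r1c3 = 2.
The 4 cells of cage c must have product 48, leaving r1c4 = 3.
Cage c needs product 48; hence r2c2 = 2.
2 is placed in column 4, which forces r2c4 = 1.
Row 3 now contains 4, leaving r3c1 = 3.
Row 1 already has 4, which forces r1c1 = 1.
Row 2 now contains 1, leaving r2c1 = 4.

1 4 2 3 / 4 2 3 1 / 3 1 4 2 / 2 3 1 4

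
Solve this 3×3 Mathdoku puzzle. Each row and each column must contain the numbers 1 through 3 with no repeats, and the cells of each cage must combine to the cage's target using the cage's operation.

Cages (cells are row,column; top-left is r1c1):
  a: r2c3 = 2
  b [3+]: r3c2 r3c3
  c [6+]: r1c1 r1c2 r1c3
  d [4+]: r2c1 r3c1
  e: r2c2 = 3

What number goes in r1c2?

Cage e is given, leaving r2c2 = 3.
Cage a is a single given cell, leaving r2c3 = 2.
Column 3 now contains 2, so r3c3 = 1.
1 is placed in column 3, which forces r1c3 = 3.
3 is placed in row 2, leaving r2c1 = 1.
1 is placed in row 3, which forces r3c1 = 3.
1 is placed in row 3; hence r3c2 = 2.
1 is placed in column 1, leaving r1c1 = 2.
Column 2 already has 2; hence r1c2 = 1.
The full grid is 2 1 3 / 1 3 2 / 3 2 1.

1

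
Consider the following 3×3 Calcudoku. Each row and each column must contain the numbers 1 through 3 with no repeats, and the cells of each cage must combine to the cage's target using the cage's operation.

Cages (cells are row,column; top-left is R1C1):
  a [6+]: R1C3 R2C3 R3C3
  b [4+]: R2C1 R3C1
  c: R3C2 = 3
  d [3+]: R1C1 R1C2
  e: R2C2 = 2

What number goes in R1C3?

3

E is a freebie, which forces R2C2 = 2.
Cage c is a single given cell, leaving R3C2 = 3.
The two cells of cage d must have sum 3, so R1C1 = 2.
2 is placed in column 2, leaving R1C2 = 1.
Row 1 already has 1, which forces R1C3 = 3.
Cage b needs two cells with sum 4, so R2C1 = 3.
Column 3 already has 3; hence R2C3 = 1.
3 is placed in row 3, leaving R3C1 = 1.
1 is placed in column 3, leaving R3C3 = 2.
The full grid is 2 1 3 / 3 2 1 / 1 3 2.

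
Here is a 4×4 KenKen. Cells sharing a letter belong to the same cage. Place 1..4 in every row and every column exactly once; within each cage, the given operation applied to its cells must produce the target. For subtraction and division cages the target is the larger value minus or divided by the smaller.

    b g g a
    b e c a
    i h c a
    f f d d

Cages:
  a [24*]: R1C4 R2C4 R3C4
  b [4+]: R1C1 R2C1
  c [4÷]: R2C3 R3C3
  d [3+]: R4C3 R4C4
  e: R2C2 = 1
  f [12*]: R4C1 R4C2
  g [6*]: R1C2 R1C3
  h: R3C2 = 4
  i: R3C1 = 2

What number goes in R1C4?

4

Cage e is a single given cell, which forces R2C2 = 1.
Row 2 already has 1; hence R2C3 = 4.
I is a freebie, which forces R3C1 = 2.
Cage h is given, which forces R3C2 = 4.
Column 3 now contains 4, which forces R3C3 = 1.
Row 3 now contains 4, which forces R3C4 = 3.
Column 2 now contains 4, so R4C2 = 3.
Column 3 already has 1; hence R4C3 = 2.
Row 4 now contains 2, so R4C4 = 1.
Cage b needs two cells with sum 4, which forces R1C1 = 1.
Column 2 now contains 3, which forces R1C2 = 2.
Column 3 already has 2; hence R1C3 = 3.
Cage a has product 24, leaving R1C4 = 4.
Row 2 already has 1, which forces R2C1 = 3.
Column 4 now contains 3, so R2C4 = 2.
3 is placed in row 4, leaving R4C1 = 4.
The full grid is 1 2 3 4 / 3 1 4 2 / 2 4 1 3 / 4 3 2 1.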